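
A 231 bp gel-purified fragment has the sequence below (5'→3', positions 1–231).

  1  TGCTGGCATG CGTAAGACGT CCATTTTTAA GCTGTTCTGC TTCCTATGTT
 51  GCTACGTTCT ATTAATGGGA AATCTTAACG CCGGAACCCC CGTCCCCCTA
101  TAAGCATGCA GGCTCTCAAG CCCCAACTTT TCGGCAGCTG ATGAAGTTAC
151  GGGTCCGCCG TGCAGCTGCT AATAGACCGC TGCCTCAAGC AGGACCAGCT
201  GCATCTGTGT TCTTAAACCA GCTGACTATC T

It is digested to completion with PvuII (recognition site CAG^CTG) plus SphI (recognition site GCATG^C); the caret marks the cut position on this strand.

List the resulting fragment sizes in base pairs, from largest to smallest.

98, 33, 29, 28, 23, 10, 10 bp

PvuII sites (CAGCTG) start at positions 135, 163, 196, 219.
PvuII cuts after base 3 of each site, so after positions 137, 165, 198, 221.
SphI sites (GCATGC) start at positions 6, 104.
SphI cuts after base 5 of each site (before the last base), so after positions 10, 108.
Combined cut positions: 10, 108, 137, 165, 198, 221.
Linear molecule, 6 cuts → 7 fragments:
  1–10 → 10 bp
  11–108 → 98 bp
  109–137 → 29 bp
  138–165 → 28 bp
  166–198 → 33 bp
  199–221 → 23 bp
  222–231 → 10 bp
Sorted largest to smallest: 98, 33, 29, 28, 23, 10, 10 bp.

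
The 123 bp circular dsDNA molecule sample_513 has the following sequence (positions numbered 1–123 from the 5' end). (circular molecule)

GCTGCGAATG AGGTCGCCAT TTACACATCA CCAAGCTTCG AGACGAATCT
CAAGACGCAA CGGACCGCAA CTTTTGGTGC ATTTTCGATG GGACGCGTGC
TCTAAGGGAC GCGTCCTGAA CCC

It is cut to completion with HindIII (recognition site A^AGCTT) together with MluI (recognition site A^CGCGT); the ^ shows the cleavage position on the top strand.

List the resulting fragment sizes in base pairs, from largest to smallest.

60, 47, 16 bp

The HindIII site (AAGCTT) starts at position 33.
HindIII cuts after the first base of each site, so after position 33.
MluI sites (ACGCGT) start at positions 93, 109.
MluI cuts after the first base of each site, so after positions 93, 109.
Combined cut positions: 33, 93, 109.
Circular molecule, 3 cuts → 3 fragments:
  34–93 → 60 bp
  94–109 → 16 bp
  110–123 then 1–33 → 14 + 33 = 47 bp
Sorted largest to smallest: 60, 47, 16 bp.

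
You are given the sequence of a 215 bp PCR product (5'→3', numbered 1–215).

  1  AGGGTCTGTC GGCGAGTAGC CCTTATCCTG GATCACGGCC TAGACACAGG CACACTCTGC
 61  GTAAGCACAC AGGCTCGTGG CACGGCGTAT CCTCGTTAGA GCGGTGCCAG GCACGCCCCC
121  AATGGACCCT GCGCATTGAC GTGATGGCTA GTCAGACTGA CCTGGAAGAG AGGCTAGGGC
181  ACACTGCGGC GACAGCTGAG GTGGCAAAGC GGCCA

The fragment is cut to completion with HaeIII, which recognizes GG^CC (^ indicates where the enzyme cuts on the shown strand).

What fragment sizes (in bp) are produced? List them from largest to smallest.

174, 38, 3 bp

HaeIII sites (GGCC) start at positions 37, 211.
HaeIII cuts after base 2 of each site, so after positions 38, 212.
Linear molecule, 2 cuts → 3 fragments:
  1–38 → 38 bp
  39–212 → 174 bp
  213–215 → 3 bp
Sorted largest to smallest: 174, 38, 3 bp.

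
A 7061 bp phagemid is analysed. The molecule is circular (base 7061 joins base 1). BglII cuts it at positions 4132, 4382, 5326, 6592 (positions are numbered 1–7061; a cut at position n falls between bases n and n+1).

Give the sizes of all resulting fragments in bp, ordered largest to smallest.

4601, 1266, 944, 250 bp

Circular molecule, 4 cuts → 4 fragments:
  4382 − 4132 = 250 bp
  5326 − 4382 = 944 bp
  6592 − 5326 = 1266 bp
  wrap: 7061 − 6592 + 4132 = 4601 bp
Sorted largest to smallest: 4601, 1266, 944, 250 bp.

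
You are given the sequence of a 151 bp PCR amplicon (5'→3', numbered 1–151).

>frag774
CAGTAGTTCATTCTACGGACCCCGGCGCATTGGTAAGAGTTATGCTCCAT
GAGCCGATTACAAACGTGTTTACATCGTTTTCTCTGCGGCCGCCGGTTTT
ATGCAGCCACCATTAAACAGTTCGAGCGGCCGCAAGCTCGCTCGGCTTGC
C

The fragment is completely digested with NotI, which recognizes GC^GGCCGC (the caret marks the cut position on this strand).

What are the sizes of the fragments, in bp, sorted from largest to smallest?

NotI sites (GCGGCCGC) start at positions 86, 126.
NotI cuts after base 2 of each site, so after positions 87, 127.
Linear molecule, 2 cuts → 3 fragments:
  1–87 → 87 bp
  88–127 → 40 bp
  128–151 → 24 bp
Sorted largest to smallest: 87, 40, 24 bp.

87, 40, 24 bp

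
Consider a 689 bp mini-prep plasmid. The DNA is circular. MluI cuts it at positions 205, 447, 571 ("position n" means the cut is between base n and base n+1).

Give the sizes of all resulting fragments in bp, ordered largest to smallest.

Circular molecule, 3 cuts → 3 fragments:
  447 − 205 = 242 bp
  571 − 447 = 124 bp
  wrap: 689 − 571 + 205 = 323 bp
Sorted largest to smallest: 323, 242, 124 bp.

323, 242, 124 bp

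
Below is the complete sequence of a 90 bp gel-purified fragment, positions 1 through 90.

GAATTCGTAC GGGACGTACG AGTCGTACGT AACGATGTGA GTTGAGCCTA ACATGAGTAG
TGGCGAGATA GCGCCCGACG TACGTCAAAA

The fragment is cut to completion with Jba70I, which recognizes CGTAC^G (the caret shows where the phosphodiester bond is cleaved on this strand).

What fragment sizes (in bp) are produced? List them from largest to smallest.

Jba70I sites (CGTACG) start at positions 6, 15, 24, 79.
Jba70I cuts after base 5 of each site (before the last base), so after positions 10, 19, 28, 83.
Linear molecule, 4 cuts → 5 fragments:
  1–10 → 10 bp
  11–19 → 9 bp
  20–28 → 9 bp
  29–83 → 55 bp
  84–90 → 7 bp
Sorted largest to smallest: 55, 10, 9, 9, 7 bp.

55, 10, 9, 9, 7 bp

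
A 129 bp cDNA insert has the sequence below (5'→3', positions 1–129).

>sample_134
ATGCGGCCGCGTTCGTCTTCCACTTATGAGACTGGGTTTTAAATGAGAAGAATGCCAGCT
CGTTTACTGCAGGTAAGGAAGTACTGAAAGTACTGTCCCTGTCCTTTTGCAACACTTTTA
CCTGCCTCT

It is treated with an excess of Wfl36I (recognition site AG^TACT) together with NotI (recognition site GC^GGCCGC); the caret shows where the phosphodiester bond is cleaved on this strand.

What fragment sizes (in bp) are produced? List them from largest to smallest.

77, 39, 9, 4 bp

Wfl36I sites (AGTACT) start at positions 80, 89.
Wfl36I cuts after base 2 of each site, so after positions 81, 90.
The NotI site (GCGGCCGC) starts at position 3.
NotI cuts after base 2 of each site, so after position 4.
Combined cut positions: 4, 81, 90.
Linear molecule, 3 cuts → 4 fragments:
  1–4 → 4 bp
  5–81 → 77 bp
  82–90 → 9 bp
  91–129 → 39 bp
Sorted largest to smallest: 77, 39, 9, 4 bp.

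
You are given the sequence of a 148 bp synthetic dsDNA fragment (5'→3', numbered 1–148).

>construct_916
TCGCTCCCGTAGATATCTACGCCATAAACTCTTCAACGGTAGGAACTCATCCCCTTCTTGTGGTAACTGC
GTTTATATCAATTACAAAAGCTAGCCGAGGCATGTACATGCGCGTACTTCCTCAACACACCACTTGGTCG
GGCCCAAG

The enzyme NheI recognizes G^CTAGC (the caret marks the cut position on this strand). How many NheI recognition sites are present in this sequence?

GCTAGC occurs starting at position 90.
NheI cuts at 1 site.

1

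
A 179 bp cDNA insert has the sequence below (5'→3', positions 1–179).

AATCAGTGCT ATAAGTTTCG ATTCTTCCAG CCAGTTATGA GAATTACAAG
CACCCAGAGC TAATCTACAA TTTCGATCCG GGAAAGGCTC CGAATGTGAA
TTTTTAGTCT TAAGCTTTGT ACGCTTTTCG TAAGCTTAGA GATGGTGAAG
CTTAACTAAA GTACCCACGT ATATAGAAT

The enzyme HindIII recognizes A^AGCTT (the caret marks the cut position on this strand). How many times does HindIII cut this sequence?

AAGCTT occurs starting at positions 112, 132, 148.
HindIII cuts at 3 sites.

3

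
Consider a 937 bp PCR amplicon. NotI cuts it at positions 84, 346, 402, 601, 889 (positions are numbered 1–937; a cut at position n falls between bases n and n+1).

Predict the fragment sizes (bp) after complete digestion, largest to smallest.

Linear molecule, 5 cuts → 6 fragments:
  84 − 0 = 84 bp
  346 − 84 = 262 bp
  402 − 346 = 56 bp
  601 − 402 = 199 bp
  889 − 601 = 288 bp
  937 − 889 = 48 bp
Sorted largest to smallest: 288, 262, 199, 84, 56, 48 bp.

288, 262, 199, 84, 56, 48 bp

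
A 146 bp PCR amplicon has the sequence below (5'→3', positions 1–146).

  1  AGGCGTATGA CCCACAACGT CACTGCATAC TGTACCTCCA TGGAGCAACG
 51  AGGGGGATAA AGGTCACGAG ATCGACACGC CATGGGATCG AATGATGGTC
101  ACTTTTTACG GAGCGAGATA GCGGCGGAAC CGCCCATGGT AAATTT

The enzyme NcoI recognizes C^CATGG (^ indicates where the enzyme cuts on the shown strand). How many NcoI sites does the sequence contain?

3

CCATGG occurs starting at positions 38, 80, 134.
NcoI cuts at 3 sites.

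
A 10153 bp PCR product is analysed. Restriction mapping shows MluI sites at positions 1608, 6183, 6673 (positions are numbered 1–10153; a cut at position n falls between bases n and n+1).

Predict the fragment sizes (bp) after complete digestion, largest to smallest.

Linear molecule, 3 cuts → 4 fragments:
  1608 − 0 = 1608 bp
  6183 − 1608 = 4575 bp
  6673 − 6183 = 490 bp
  10153 − 6673 = 3480 bp
Sorted largest to smallest: 4575, 3480, 1608, 490 bp.

4575, 3480, 1608, 490 bp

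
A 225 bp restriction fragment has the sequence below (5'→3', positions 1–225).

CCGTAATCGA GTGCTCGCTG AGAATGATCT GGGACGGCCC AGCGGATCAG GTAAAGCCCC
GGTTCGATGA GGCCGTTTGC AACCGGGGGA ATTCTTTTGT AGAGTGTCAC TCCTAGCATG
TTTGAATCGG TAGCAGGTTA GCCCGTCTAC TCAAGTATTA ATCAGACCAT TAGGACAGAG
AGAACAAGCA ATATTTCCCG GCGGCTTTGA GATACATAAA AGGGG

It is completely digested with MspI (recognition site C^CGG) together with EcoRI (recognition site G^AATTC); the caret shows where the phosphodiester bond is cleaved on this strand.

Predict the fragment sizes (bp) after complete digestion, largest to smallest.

MspI sites (CCGG) start at positions 59, 83, 198.
MspI cuts after the first base of each site, so after positions 59, 83, 198.
The EcoRI site (GAATTC) starts at position 89.
EcoRI cuts after the first base of each site, so after position 89.
Combined cut positions: 59, 83, 89, 198.
Linear molecule, 4 cuts → 5 fragments:
  1–59 → 59 bp
  60–83 → 24 bp
  84–89 → 6 bp
  90–198 → 109 bp
  199–225 → 27 bp
Sorted largest to smallest: 109, 59, 27, 24, 6 bp.

109, 59, 27, 24, 6 bp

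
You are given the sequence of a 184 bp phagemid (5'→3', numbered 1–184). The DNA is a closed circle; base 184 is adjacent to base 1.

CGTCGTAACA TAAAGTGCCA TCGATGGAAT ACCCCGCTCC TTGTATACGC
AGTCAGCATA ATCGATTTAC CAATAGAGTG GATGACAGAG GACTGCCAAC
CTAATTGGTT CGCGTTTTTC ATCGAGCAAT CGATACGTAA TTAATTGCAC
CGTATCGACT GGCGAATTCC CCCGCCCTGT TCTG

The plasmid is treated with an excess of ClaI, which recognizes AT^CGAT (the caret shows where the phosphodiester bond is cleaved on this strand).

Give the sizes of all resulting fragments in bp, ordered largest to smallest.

ClaI sites (ATCGAT) start at positions 20, 61, 129.
ClaI cuts after base 2 of each site, so after positions 21, 62, 130.
Circular molecule, 3 cuts → 3 fragments:
  22–62 → 41 bp
  63–130 → 68 bp
  131–184 then 1–21 → 54 + 21 = 75 bp
Sorted largest to smallest: 75, 68, 41 bp.

75, 68, 41 bp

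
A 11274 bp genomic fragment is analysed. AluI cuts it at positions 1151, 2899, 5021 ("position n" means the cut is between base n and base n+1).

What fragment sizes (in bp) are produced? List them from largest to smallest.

Linear molecule, 3 cuts → 4 fragments:
  1151 − 0 = 1151 bp
  2899 − 1151 = 1748 bp
  5021 − 2899 = 2122 bp
  11274 − 5021 = 6253 bp
Sorted largest to smallest: 6253, 2122, 1748, 1151 bp.

6253, 2122, 1748, 1151 bp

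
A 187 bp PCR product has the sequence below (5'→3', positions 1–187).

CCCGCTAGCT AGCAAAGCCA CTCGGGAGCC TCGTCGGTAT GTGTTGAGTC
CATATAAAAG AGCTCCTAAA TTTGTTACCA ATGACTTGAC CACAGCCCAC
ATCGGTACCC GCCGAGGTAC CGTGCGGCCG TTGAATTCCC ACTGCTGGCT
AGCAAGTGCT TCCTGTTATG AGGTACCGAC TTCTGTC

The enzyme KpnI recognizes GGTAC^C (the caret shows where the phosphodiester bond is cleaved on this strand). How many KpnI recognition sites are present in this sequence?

3

GGTACC occurs starting at positions 104, 116, 172.
KpnI cuts at 3 sites.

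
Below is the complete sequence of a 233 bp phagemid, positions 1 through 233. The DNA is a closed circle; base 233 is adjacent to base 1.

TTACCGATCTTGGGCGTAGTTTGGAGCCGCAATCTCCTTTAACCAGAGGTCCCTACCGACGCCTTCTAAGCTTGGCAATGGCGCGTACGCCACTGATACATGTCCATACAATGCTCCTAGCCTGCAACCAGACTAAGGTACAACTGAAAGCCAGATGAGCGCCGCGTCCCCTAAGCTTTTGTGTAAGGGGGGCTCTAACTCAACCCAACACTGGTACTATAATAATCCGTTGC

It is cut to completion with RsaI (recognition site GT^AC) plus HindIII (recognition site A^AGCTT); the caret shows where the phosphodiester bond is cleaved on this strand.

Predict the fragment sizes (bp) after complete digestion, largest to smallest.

86, 53, 42, 34, 18 bp

RsaI sites (GTAC) start at positions 85, 138, 214.
RsaI cuts after base 2 of each site, so after positions 86, 139, 215.
HindIII sites (AAGCTT) start at positions 68, 173.
HindIII cuts after the first base of each site, so after positions 68, 173.
Combined cut positions: 68, 86, 139, 173, 215.
Circular molecule, 5 cuts → 5 fragments:
  69–86 → 18 bp
  87–139 → 53 bp
  140–173 → 34 bp
  174–215 → 42 bp
  216–233 then 1–68 → 18 + 68 = 86 bp
Sorted largest to smallest: 86, 53, 42, 34, 18 bp.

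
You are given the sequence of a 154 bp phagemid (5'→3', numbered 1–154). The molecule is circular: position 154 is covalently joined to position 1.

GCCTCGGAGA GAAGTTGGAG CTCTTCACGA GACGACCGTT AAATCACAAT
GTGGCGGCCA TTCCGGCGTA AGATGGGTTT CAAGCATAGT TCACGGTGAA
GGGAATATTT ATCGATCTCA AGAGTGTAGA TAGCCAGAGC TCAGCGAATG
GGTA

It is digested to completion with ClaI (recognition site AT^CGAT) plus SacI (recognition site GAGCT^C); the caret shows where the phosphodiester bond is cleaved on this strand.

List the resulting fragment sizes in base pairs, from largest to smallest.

90, 35, 29 bp

The ClaI site (ATCGAT) starts at position 111.
ClaI cuts after base 2 of each site, so after position 112.
SacI sites (GAGCTC) start at positions 18, 137.
SacI cuts after base 5 of each site (before the last base), so after positions 22, 141.
Combined cut positions: 22, 112, 141.
Circular molecule, 3 cuts → 3 fragments:
  23–112 → 90 bp
  113–141 → 29 bp
  142–154 then 1–22 → 13 + 22 = 35 bp
Sorted largest to smallest: 90, 35, 29 bp.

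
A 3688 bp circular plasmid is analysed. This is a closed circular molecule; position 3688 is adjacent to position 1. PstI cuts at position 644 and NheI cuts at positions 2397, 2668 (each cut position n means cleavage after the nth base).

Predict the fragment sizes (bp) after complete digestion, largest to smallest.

Combined cut positions (sorted): 644, 2397, 2668.
Circular molecule, 3 cuts → 3 fragments:
  2397 − 644 = 1753 bp
  2668 − 2397 = 271 bp
  wrap: 3688 − 2668 + 644 = 1664 bp
Sorted largest to smallest: 1753, 1664, 271 bp.

1753, 1664, 271 bp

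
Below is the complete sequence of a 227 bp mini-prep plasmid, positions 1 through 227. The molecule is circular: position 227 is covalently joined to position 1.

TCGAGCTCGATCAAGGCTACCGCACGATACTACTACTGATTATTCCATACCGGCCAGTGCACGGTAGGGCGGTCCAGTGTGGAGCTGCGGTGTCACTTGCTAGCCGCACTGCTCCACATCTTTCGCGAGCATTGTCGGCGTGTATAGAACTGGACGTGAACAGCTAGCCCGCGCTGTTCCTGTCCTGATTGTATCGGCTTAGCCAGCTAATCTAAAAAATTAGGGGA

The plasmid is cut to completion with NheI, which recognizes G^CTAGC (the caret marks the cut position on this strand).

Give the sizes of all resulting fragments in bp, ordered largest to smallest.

163, 64 bp

NheI sites (GCTAGC) start at positions 99, 163.
NheI cuts after the first base of each site, so after positions 99, 163.
Circular molecule, 2 cuts → 2 fragments:
  100–163 → 64 bp
  164–227 then 1–99 → 64 + 99 = 163 bp
Sorted largest to smallest: 163, 64 bp.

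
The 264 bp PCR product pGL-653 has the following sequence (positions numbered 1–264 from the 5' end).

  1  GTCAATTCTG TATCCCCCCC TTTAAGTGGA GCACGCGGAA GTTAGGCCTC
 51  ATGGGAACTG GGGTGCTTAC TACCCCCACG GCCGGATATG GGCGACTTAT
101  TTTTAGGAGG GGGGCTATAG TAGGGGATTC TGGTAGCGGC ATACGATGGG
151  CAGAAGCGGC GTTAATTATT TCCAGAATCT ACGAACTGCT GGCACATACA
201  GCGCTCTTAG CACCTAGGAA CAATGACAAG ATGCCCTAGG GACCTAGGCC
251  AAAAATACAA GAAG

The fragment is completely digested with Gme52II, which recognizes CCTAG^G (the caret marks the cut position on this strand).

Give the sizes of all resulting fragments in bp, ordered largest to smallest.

217, 22, 17, 8 bp

Gme52II sites (CCTAGG) start at positions 213, 235, 243.
Gme52II cuts after base 5 of each site (before the last base), so after positions 217, 239, 247.
Linear molecule, 3 cuts → 4 fragments:
  1–217 → 217 bp
  218–239 → 22 bp
  240–247 → 8 bp
  248–264 → 17 bp
Sorted largest to smallest: 217, 22, 17, 8 bp.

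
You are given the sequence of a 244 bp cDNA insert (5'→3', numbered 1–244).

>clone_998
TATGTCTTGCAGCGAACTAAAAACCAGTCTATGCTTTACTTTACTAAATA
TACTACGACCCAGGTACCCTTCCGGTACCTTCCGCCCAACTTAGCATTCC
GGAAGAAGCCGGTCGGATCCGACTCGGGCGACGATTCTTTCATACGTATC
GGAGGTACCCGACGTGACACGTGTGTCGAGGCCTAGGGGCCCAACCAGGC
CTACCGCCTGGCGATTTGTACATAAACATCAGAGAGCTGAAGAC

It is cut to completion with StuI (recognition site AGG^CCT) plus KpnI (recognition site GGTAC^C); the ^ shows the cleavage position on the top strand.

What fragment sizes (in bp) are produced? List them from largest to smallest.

StuI sites (AGGCCT) start at positions 179, 197.
StuI cuts after base 3 of each site, so after positions 181, 199.
KpnI sites (GGTACC) start at positions 63, 74, 154.
KpnI cuts after base 5 of each site (before the last base), so after positions 67, 78, 158.
Combined cut positions: 67, 78, 158, 181, 199.
Linear molecule, 5 cuts → 6 fragments:
  1–67 → 67 bp
  68–78 → 11 bp
  79–158 → 80 bp
  159–181 → 23 bp
  182–199 → 18 bp
  200–244 → 45 bp
Sorted largest to smallest: 80, 67, 45, 23, 18, 11 bp.

80, 67, 45, 23, 18, 11 bp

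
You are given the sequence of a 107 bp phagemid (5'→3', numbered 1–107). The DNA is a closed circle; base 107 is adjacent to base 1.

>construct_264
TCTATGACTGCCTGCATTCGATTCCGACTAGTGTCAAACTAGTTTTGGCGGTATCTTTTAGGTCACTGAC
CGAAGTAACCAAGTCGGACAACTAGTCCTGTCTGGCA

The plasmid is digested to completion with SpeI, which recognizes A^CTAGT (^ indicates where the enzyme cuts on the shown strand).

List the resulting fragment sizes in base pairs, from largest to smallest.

53, 43, 11 bp

SpeI sites (ACTAGT) start at positions 27, 38, 91.
SpeI cuts after the first base of each site, so after positions 27, 38, 91.
Circular molecule, 3 cuts → 3 fragments:
  28–38 → 11 bp
  39–91 → 53 bp
  92–107 then 1–27 → 16 + 27 = 43 bp
Sorted largest to smallest: 53, 43, 11 bp.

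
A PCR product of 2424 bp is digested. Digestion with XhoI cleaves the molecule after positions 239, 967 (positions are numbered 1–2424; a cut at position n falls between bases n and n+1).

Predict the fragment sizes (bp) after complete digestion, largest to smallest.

Linear molecule, 2 cuts → 3 fragments:
  239 − 0 = 239 bp
  967 − 239 = 728 bp
  2424 − 967 = 1457 bp
Sorted largest to smallest: 1457, 728, 239 bp.

1457, 728, 239 bp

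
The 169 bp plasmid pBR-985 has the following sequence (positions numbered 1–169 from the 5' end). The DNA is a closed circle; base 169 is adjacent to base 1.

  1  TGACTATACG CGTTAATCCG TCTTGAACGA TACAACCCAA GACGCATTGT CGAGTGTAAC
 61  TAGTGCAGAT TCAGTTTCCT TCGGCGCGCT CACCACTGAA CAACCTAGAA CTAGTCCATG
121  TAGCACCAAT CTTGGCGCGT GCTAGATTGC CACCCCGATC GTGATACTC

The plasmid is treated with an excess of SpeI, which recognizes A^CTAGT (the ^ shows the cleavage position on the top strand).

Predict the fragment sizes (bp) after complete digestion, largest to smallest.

118, 51 bp

SpeI sites (ACTAGT) start at positions 59, 110.
SpeI cuts after the first base of each site, so after positions 59, 110.
Circular molecule, 2 cuts → 2 fragments:
  60–110 → 51 bp
  111–169 then 1–59 → 59 + 59 = 118 bp
Sorted largest to smallest: 118, 51 bp.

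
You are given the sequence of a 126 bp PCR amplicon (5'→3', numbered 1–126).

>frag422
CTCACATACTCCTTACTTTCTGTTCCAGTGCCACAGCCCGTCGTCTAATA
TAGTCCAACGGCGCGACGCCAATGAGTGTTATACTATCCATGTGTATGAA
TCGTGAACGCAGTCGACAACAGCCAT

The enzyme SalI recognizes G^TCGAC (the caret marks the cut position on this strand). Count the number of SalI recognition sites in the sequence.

GTCGAC occurs starting at position 112.
SalI cuts at 1 site.

1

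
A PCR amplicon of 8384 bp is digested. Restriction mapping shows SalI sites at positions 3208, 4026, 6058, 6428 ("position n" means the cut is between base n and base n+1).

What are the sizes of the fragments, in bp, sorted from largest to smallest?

Linear molecule, 4 cuts → 5 fragments:
  3208 − 0 = 3208 bp
  4026 − 3208 = 818 bp
  6058 − 4026 = 2032 bp
  6428 − 6058 = 370 bp
  8384 − 6428 = 1956 bp
Sorted largest to smallest: 3208, 2032, 1956, 818, 370 bp.

3208, 2032, 1956, 818, 370 bp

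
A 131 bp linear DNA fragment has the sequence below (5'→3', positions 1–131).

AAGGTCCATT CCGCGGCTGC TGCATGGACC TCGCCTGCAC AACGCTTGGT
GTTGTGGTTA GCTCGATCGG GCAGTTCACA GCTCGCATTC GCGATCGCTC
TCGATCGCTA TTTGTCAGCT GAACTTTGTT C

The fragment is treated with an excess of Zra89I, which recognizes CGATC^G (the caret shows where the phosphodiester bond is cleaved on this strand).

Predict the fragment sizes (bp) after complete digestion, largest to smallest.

68, 28, 25, 10 bp

Zra89I sites (CGATCG) start at positions 64, 92, 102.
Zra89I cuts after base 5 of each site (before the last base), so after positions 68, 96, 106.
Linear molecule, 3 cuts → 4 fragments:
  1–68 → 68 bp
  69–96 → 28 bp
  97–106 → 10 bp
  107–131 → 25 bp
Sorted largest to smallest: 68, 28, 25, 10 bp.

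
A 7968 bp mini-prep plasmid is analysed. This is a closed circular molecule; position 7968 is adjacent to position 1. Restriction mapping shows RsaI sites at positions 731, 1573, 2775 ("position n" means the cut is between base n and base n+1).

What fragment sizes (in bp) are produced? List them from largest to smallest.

Circular molecule, 3 cuts → 3 fragments:
  1573 − 731 = 842 bp
  2775 − 1573 = 1202 bp
  wrap: 7968 − 2775 + 731 = 5924 bp
Sorted largest to smallest: 5924, 1202, 842 bp.

5924, 1202, 842 bp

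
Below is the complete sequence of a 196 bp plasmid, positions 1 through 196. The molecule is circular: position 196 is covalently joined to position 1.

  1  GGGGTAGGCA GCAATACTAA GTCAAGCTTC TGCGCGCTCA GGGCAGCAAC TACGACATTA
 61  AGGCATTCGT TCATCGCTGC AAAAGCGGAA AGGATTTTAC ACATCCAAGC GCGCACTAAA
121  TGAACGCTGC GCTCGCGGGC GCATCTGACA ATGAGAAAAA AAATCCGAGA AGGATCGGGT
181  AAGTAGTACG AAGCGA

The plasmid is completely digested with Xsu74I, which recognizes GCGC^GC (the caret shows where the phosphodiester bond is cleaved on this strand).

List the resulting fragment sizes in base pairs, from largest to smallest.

119, 77 bp

Xsu74I sites (GCGCGC) start at positions 32, 109.
Xsu74I cuts after base 4 of each site, so after positions 35, 112.
Circular molecule, 2 cuts → 2 fragments:
  36–112 → 77 bp
  113–196 then 1–35 → 84 + 35 = 119 bp
Sorted largest to smallest: 119, 77 bp.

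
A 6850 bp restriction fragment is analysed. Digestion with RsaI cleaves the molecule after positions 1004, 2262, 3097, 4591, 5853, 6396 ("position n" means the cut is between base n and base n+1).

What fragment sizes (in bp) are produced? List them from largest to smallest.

1494, 1262, 1258, 1004, 835, 543, 454 bp

Linear molecule, 6 cuts → 7 fragments:
  1004 − 0 = 1004 bp
  2262 − 1004 = 1258 bp
  3097 − 2262 = 835 bp
  4591 − 3097 = 1494 bp
  5853 − 4591 = 1262 bp
  6396 − 5853 = 543 bp
  6850 − 6396 = 454 bp
Sorted largest to smallest: 1494, 1262, 1258, 1004, 835, 543, 454 bp.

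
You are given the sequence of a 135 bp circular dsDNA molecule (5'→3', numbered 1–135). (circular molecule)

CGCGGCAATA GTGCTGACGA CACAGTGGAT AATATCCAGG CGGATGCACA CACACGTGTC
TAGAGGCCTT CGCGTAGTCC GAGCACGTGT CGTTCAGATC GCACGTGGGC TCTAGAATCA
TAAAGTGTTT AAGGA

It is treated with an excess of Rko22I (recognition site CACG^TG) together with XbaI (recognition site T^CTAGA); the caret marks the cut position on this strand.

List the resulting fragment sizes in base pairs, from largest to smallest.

Rko22I sites (CACGTG) start at positions 53, 84, 102.
Rko22I cuts after base 4 of each site, so after positions 56, 87, 105.
XbaI sites (TCTAGA) start at positions 59, 111.
XbaI cuts after the first base of each site, so after positions 59, 111.
Combined cut positions: 56, 59, 87, 105, 111.
Circular molecule, 5 cuts → 5 fragments:
  57–59 → 3 bp
  60–87 → 28 bp
  88–105 → 18 bp
  106–111 → 6 bp
  112–135 then 1–56 → 24 + 56 = 80 bp
Sorted largest to smallest: 80, 28, 18, 6, 3 bp.

80, 28, 18, 6, 3 bp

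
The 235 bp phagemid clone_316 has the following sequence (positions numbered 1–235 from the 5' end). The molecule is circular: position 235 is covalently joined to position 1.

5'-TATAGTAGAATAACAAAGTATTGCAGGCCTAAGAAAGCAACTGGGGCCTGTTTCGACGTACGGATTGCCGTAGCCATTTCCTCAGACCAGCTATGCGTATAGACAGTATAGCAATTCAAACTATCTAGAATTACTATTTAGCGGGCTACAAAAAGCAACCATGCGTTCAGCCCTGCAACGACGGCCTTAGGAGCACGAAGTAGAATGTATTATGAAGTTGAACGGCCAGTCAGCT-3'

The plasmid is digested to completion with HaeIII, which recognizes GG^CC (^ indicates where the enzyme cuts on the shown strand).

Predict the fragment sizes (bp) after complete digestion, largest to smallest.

138, 41, 37, 19 bp

HaeIII sites (GGCC) start at positions 26, 45, 183, 224.
HaeIII cuts after base 2 of each site, so after positions 27, 46, 184, 225.
Circular molecule, 4 cuts → 4 fragments:
  28–46 → 19 bp
  47–184 → 138 bp
  185–225 → 41 bp
  226–235 then 1–27 → 10 + 27 = 37 bp
Sorted largest to smallest: 138, 41, 37, 19 bp.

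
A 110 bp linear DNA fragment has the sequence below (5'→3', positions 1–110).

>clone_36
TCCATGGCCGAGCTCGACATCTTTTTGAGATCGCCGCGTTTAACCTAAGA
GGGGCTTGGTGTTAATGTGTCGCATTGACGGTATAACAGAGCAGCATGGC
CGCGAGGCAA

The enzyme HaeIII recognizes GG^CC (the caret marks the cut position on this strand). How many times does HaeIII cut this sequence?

2

GGCC occurs starting at positions 6, 98.
HaeIII cuts at 2 sites.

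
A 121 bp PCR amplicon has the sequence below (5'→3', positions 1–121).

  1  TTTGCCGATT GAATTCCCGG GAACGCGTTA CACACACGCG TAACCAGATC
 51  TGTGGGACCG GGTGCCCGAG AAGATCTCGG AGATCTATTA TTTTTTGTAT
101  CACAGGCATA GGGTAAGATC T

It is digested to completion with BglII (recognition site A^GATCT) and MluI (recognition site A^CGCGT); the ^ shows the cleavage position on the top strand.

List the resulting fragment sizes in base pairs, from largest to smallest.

35, 26, 23, 13, 10, 9, 5 bp

BglII sites (AGATCT) start at positions 46, 72, 81, 116.
BglII cuts after the first base of each site, so after positions 46, 72, 81, 116.
MluI sites (ACGCGT) start at positions 23, 36.
MluI cuts after the first base of each site, so after positions 23, 36.
Combined cut positions: 23, 36, 46, 72, 81, 116.
Linear molecule, 6 cuts → 7 fragments:
  1–23 → 23 bp
  24–36 → 13 bp
  37–46 → 10 bp
  47–72 → 26 bp
  73–81 → 9 bp
  82–116 → 35 bp
  117–121 → 5 bp
Sorted largest to smallest: 35, 26, 23, 13, 10, 9, 5 bp.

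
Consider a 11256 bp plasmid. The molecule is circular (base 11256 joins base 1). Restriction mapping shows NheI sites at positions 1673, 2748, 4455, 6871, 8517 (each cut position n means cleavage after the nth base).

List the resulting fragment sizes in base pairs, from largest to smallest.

Circular molecule, 5 cuts → 5 fragments:
  2748 − 1673 = 1075 bp
  4455 − 2748 = 1707 bp
  6871 − 4455 = 2416 bp
  8517 − 6871 = 1646 bp
  wrap: 11256 − 8517 + 1673 = 4412 bp
Sorted largest to smallest: 4412, 2416, 1707, 1646, 1075 bp.

4412, 2416, 1707, 1646, 1075 bp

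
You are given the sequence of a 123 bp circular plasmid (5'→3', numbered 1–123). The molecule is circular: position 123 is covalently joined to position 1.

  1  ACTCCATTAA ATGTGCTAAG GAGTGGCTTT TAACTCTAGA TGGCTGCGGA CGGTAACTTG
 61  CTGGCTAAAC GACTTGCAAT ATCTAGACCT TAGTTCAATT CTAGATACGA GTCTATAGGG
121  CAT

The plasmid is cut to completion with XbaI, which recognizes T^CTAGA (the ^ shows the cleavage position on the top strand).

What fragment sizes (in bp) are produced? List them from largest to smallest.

XbaI sites (TCTAGA) start at positions 35, 82, 100.
XbaI cuts after the first base of each site, so after positions 35, 82, 100.
Circular molecule, 3 cuts → 3 fragments:
  36–82 → 47 bp
  83–100 → 18 bp
  101–123 then 1–35 → 23 + 35 = 58 bp
Sorted largest to smallest: 58, 47, 18 bp.

58, 47, 18 bp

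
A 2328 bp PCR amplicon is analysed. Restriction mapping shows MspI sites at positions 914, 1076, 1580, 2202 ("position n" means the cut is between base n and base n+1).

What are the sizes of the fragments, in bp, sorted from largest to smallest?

Linear molecule, 4 cuts → 5 fragments:
  914 − 0 = 914 bp
  1076 − 914 = 162 bp
  1580 − 1076 = 504 bp
  2202 − 1580 = 622 bp
  2328 − 2202 = 126 bp
Sorted largest to smallest: 914, 622, 504, 162, 126 bp.

914, 622, 504, 162, 126 bp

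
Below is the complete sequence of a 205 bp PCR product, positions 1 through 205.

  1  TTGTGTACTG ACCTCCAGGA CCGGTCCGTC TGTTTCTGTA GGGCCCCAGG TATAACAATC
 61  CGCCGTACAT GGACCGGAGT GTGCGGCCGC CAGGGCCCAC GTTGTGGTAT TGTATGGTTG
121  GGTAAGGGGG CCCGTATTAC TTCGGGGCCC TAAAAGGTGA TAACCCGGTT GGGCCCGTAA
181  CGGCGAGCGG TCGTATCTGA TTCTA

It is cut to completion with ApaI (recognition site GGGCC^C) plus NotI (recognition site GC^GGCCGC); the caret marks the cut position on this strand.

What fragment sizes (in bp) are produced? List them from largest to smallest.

45, 39, 35, 30, 26, 17, 13 bp

ApaI sites (GGGCCC) start at positions 41, 93, 128, 145, 171.
ApaI cuts after base 5 of each site (before the last base), so after positions 45, 97, 132, 149, 175.
The NotI site (GCGGCCGC) starts at position 83.
NotI cuts after base 2 of each site, so after position 84.
Combined cut positions: 45, 84, 97, 132, 149, 175.
Linear molecule, 6 cuts → 7 fragments:
  1–45 → 45 bp
  46–84 → 39 bp
  85–97 → 13 bp
  98–132 → 35 bp
  133–149 → 17 bp
  150–175 → 26 bp
  176–205 → 30 bp
Sorted largest to smallest: 45, 39, 35, 30, 26, 17, 13 bp.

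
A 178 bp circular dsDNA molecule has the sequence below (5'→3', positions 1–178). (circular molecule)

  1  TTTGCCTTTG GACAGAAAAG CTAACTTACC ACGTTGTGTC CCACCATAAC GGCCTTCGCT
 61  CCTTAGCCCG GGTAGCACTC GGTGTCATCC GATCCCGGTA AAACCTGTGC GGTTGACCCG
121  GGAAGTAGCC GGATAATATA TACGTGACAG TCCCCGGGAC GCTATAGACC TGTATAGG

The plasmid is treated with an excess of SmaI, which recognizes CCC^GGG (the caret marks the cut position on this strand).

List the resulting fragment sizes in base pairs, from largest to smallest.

SmaI sites (CCCGGG) start at positions 67, 117, 153.
SmaI cuts after base 3 of each site, so after positions 69, 119, 155.
Circular molecule, 3 cuts → 3 fragments:
  70–119 → 50 bp
  120–155 → 36 bp
  156–178 then 1–69 → 23 + 69 = 92 bp
Sorted largest to smallest: 92, 50, 36 bp.

92, 50, 36 bp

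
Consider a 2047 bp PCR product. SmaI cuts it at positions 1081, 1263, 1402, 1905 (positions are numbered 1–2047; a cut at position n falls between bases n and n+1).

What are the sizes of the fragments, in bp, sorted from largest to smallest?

Linear molecule, 4 cuts → 5 fragments:
  1081 − 0 = 1081 bp
  1263 − 1081 = 182 bp
  1402 − 1263 = 139 bp
  1905 − 1402 = 503 bp
  2047 − 1905 = 142 bp
Sorted largest to smallest: 1081, 503, 182, 142, 139 bp.

1081, 503, 182, 142, 139 bp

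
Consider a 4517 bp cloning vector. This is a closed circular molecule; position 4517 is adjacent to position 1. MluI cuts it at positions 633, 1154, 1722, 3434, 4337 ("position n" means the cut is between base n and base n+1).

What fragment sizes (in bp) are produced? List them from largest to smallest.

Circular molecule, 5 cuts → 5 fragments:
  1154 − 633 = 521 bp
  1722 − 1154 = 568 bp
  3434 − 1722 = 1712 bp
  4337 − 3434 = 903 bp
  wrap: 4517 − 4337 + 633 = 813 bp
Sorted largest to smallest: 1712, 903, 813, 568, 521 bp.

1712, 903, 813, 568, 521 bp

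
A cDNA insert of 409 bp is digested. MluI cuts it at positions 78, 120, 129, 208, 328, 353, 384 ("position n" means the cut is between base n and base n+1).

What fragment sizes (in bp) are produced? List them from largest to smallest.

120, 79, 78, 42, 31, 25, 25, 9 bp

Linear molecule, 7 cuts → 8 fragments:
  78 − 0 = 78 bp
  120 − 78 = 42 bp
  129 − 120 = 9 bp
  208 − 129 = 79 bp
  328 − 208 = 120 bp
  353 − 328 = 25 bp
  384 − 353 = 31 bp
  409 − 384 = 25 bp
Sorted largest to smallest: 120, 79, 78, 42, 31, 25, 25, 9 bp.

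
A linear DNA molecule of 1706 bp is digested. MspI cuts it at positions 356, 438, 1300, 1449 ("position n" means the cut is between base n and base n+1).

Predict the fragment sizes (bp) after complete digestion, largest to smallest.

862, 356, 257, 149, 82 bp

Linear molecule, 4 cuts → 5 fragments:
  356 − 0 = 356 bp
  438 − 356 = 82 bp
  1300 − 438 = 862 bp
  1449 − 1300 = 149 bp
  1706 − 1449 = 257 bp
Sorted largest to smallest: 862, 356, 257, 149, 82 bp.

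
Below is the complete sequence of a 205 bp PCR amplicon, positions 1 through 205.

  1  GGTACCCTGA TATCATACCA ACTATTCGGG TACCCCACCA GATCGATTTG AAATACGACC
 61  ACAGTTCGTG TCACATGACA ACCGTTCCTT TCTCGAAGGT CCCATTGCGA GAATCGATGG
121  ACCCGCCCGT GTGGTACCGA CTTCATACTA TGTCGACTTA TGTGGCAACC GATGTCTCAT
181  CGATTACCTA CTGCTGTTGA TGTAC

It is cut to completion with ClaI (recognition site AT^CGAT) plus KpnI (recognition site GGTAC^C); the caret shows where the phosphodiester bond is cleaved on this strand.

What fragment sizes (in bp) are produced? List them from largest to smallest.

ClaI sites (ATCGAT) start at positions 42, 113, 179.
ClaI cuts after base 2 of each site, so after positions 43, 114, 180.
KpnI sites (GGTACC) start at positions 1, 29, 133.
KpnI cuts after base 5 of each site (before the last base), so after positions 5, 33, 137.
Combined cut positions: 5, 33, 43, 114, 137, 180.
Linear molecule, 6 cuts → 7 fragments:
  1–5 → 5 bp
  6–33 → 28 bp
  34–43 → 10 bp
  44–114 → 71 bp
  115–137 → 23 bp
  138–180 → 43 bp
  181–205 → 25 bp
Sorted largest to smallest: 71, 43, 28, 25, 23, 10, 5 bp.

71, 43, 28, 25, 23, 10, 5 bp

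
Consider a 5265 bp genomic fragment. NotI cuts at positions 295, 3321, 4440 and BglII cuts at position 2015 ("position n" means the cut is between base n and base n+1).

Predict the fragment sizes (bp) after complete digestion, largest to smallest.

1720, 1306, 1119, 825, 295 bp

Combined cut positions (sorted): 295, 2015, 3321, 4440.
Linear molecule, 4 cuts → 5 fragments:
  295 − 0 = 295 bp
  2015 − 295 = 1720 bp
  3321 − 2015 = 1306 bp
  4440 − 3321 = 1119 bp
  5265 − 4440 = 825 bp
Sorted largest to smallest: 1720, 1306, 1119, 825, 295 bp.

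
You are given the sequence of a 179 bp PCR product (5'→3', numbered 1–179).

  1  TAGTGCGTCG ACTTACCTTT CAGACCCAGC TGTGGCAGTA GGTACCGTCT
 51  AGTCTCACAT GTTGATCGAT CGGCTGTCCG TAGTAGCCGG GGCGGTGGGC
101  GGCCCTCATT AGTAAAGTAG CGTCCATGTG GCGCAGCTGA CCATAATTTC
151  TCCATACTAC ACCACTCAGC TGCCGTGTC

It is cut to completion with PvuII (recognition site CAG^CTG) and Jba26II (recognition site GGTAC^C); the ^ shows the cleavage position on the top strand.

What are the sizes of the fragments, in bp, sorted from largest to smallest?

91, 33, 29, 16, 10 bp

PvuII sites (CAGCTG) start at positions 27, 134, 167.
PvuII cuts after base 3 of each site, so after positions 29, 136, 169.
The Jba26II site (GGTACC) starts at position 41.
Jba26II cuts after base 5 of each site (before the last base), so after position 45.
Combined cut positions: 29, 45, 136, 169.
Linear molecule, 4 cuts → 5 fragments:
  1–29 → 29 bp
  30–45 → 16 bp
  46–136 → 91 bp
  137–169 → 33 bp
  170–179 → 10 bp
Sorted largest to smallest: 91, 33, 29, 16, 10 bp.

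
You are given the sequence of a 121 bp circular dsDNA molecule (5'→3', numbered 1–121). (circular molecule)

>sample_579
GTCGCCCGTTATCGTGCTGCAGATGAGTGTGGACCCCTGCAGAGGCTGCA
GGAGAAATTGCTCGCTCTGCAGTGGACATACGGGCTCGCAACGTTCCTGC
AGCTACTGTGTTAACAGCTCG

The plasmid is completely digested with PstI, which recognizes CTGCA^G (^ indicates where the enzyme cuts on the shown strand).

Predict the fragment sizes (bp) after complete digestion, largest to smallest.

PstI sites (CTGCAG) start at positions 17, 37, 46, 67, 97.
PstI cuts after base 5 of each site (before the last base), so after positions 21, 41, 50, 71, 101.
Circular molecule, 5 cuts → 5 fragments:
  22–41 → 20 bp
  42–50 → 9 bp
  51–71 → 21 bp
  72–101 → 30 bp
  102–121 then 1–21 → 20 + 21 = 41 bp
Sorted largest to smallest: 41, 30, 21, 20, 9 bp.

41, 30, 21, 20, 9 bp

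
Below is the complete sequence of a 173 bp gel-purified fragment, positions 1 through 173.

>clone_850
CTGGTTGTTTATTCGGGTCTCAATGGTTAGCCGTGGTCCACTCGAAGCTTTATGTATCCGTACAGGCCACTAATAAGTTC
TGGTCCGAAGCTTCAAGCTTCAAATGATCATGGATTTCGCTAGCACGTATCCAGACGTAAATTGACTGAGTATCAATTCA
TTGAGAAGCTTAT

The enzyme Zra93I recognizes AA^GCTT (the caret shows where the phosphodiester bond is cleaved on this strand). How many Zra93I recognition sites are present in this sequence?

4

AAGCTT occurs starting at positions 45, 88, 95, 166.
Zra93I cuts at 4 sites.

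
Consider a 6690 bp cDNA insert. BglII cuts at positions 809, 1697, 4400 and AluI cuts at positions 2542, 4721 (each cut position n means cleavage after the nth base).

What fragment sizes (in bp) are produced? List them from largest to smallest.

Combined cut positions (sorted): 809, 1697, 2542, 4400, 4721.
Linear molecule, 5 cuts → 6 fragments:
  809 − 0 = 809 bp
  1697 − 809 = 888 bp
  2542 − 1697 = 845 bp
  4400 − 2542 = 1858 bp
  4721 − 4400 = 321 bp
  6690 − 4721 = 1969 bp
Sorted largest to smallest: 1969, 1858, 888, 845, 809, 321 bp.

1969, 1858, 888, 845, 809, 321 bp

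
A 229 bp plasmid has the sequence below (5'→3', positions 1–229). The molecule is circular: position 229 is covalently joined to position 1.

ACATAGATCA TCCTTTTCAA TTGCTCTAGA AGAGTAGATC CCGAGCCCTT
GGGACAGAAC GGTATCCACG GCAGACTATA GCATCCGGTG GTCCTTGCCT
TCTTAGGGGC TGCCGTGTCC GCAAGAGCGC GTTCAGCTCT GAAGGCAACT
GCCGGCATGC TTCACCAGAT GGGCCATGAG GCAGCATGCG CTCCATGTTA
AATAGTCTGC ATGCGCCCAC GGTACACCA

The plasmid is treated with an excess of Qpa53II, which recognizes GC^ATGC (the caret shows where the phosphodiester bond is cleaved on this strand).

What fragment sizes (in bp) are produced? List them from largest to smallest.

175, 29, 25 bp

Qpa53II sites (GCATGC) start at positions 155, 184, 209.
Qpa53II cuts after base 2 of each site, so after positions 156, 185, 210.
Circular molecule, 3 cuts → 3 fragments:
  157–185 → 29 bp
  186–210 → 25 bp
  211–229 then 1–156 → 19 + 156 = 175 bp
Sorted largest to smallest: 175, 29, 25 bp.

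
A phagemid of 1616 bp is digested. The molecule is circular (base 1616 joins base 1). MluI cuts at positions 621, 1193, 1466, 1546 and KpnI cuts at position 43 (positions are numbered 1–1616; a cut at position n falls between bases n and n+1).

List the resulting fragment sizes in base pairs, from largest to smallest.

Combined cut positions (sorted): 43, 621, 1193, 1466, 1546.
Circular molecule, 5 cuts → 5 fragments:
  621 − 43 = 578 bp
  1193 − 621 = 572 bp
  1466 − 1193 = 273 bp
  1546 − 1466 = 80 bp
  wrap: 1616 − 1546 + 43 = 113 bp
Sorted largest to smallest: 578, 572, 273, 113, 80 bp.

578, 572, 273, 113, 80 bp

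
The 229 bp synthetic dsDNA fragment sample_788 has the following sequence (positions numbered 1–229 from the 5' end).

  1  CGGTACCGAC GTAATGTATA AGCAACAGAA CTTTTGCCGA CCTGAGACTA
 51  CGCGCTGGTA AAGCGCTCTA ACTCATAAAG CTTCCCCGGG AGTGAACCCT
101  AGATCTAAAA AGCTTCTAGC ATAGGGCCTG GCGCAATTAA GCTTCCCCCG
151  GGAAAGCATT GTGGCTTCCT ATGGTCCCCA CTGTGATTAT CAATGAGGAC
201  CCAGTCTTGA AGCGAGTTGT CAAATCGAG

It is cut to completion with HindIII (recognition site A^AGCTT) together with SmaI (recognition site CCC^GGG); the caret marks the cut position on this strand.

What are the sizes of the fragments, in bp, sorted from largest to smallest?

80, 78, 29, 23, 10, 9 bp

HindIII sites (AAGCTT) start at positions 78, 110, 139.
HindIII cuts after the first base of each site, so after positions 78, 110, 139.
SmaI sites (CCCGGG) start at positions 85, 147.
SmaI cuts after base 3 of each site, so after positions 87, 149.
Combined cut positions: 78, 87, 110, 139, 149.
Linear molecule, 5 cuts → 6 fragments:
  1–78 → 78 bp
  79–87 → 9 bp
  88–110 → 23 bp
  111–139 → 29 bp
  140–149 → 10 bp
  150–229 → 80 bp
Sorted largest to smallest: 80, 78, 29, 23, 10, 9 bp.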